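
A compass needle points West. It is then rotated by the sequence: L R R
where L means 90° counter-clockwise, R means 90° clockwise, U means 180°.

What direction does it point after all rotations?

Answer: Final heading: North

Derivation:
Start: West
  L (left (90° counter-clockwise)) -> South
  R (right (90° clockwise)) -> West
  R (right (90° clockwise)) -> North
Final: North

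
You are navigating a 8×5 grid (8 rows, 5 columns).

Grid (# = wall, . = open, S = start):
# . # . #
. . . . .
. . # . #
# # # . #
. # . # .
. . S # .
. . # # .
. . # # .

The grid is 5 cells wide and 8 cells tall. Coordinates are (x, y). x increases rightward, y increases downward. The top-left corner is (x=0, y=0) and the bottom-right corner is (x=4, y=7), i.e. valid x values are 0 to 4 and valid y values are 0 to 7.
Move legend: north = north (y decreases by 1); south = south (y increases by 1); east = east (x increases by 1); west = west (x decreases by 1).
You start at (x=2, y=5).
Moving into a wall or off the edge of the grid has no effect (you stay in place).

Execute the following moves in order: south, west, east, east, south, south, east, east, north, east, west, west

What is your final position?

Start: (x=2, y=5)
  south (south): blocked, stay at (x=2, y=5)
  west (west): (x=2, y=5) -> (x=1, y=5)
  east (east): (x=1, y=5) -> (x=2, y=5)
  east (east): blocked, stay at (x=2, y=5)
  south (south): blocked, stay at (x=2, y=5)
  south (south): blocked, stay at (x=2, y=5)
  east (east): blocked, stay at (x=2, y=5)
  east (east): blocked, stay at (x=2, y=5)
  north (north): (x=2, y=5) -> (x=2, y=4)
  east (east): blocked, stay at (x=2, y=4)
  west (west): blocked, stay at (x=2, y=4)
  west (west): blocked, stay at (x=2, y=4)
Final: (x=2, y=4)

Answer: Final position: (x=2, y=4)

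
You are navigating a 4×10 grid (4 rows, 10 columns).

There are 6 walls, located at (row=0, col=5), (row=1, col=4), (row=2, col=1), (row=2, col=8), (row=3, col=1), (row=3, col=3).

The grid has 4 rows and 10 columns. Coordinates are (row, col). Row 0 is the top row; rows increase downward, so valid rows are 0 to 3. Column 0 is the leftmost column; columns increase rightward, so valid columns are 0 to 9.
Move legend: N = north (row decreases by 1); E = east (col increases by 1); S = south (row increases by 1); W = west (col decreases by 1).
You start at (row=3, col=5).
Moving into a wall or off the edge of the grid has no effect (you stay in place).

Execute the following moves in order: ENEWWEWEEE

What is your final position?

Start: (row=3, col=5)
  E (east): (row=3, col=5) -> (row=3, col=6)
  N (north): (row=3, col=6) -> (row=2, col=6)
  E (east): (row=2, col=6) -> (row=2, col=7)
  W (west): (row=2, col=7) -> (row=2, col=6)
  W (west): (row=2, col=6) -> (row=2, col=5)
  E (east): (row=2, col=5) -> (row=2, col=6)
  W (west): (row=2, col=6) -> (row=2, col=5)
  E (east): (row=2, col=5) -> (row=2, col=6)
  E (east): (row=2, col=6) -> (row=2, col=7)
  E (east): blocked, stay at (row=2, col=7)
Final: (row=2, col=7)

Answer: Final position: (row=2, col=7)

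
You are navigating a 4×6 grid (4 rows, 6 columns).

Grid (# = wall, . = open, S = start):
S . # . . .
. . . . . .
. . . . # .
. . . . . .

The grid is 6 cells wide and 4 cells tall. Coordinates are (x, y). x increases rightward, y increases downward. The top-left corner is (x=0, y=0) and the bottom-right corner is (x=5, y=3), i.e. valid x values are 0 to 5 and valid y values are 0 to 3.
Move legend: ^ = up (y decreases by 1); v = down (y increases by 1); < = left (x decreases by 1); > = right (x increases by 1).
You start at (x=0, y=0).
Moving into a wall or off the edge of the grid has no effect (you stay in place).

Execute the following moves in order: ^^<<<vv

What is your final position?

Answer: Final position: (x=0, y=2)

Derivation:
Start: (x=0, y=0)
  ^ (up): blocked, stay at (x=0, y=0)
  ^ (up): blocked, stay at (x=0, y=0)
  [×3]< (left): blocked, stay at (x=0, y=0)
  v (down): (x=0, y=0) -> (x=0, y=1)
  v (down): (x=0, y=1) -> (x=0, y=2)
Final: (x=0, y=2)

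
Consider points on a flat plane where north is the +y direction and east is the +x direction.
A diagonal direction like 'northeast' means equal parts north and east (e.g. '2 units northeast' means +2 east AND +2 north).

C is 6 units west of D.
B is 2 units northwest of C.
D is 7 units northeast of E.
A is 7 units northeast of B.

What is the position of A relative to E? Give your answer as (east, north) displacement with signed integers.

Answer: A is at (east=6, north=16) relative to E.

Derivation:
Place E at the origin (east=0, north=0).
  D is 7 units northeast of E: delta (east=+7, north=+7); D at (east=7, north=7).
  C is 6 units west of D: delta (east=-6, north=+0); C at (east=1, north=7).
  B is 2 units northwest of C: delta (east=-2, north=+2); B at (east=-1, north=9).
  A is 7 units northeast of B: delta (east=+7, north=+7); A at (east=6, north=16).
Therefore A relative to E: (east=6, north=16).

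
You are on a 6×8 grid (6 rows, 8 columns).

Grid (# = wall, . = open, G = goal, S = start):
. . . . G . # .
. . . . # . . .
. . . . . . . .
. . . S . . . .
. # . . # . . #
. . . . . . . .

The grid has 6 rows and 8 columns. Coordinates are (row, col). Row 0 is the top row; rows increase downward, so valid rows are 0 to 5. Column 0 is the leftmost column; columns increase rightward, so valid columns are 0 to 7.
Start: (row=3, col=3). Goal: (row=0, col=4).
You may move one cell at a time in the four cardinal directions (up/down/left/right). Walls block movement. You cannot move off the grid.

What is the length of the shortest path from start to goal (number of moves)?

Answer: Shortest path length: 4

Derivation:
BFS from (row=3, col=3) until reaching (row=0, col=4):
  Distance 0: (row=3, col=3)
  Distance 1: (row=2, col=3), (row=3, col=2), (row=3, col=4), (row=4, col=3)
  Distance 2: (row=1, col=3), (row=2, col=2), (row=2, col=4), (row=3, col=1), (row=3, col=5), (row=4, col=2), (row=5, col=3)
  Distance 3: (row=0, col=3), (row=1, col=2), (row=2, col=1), (row=2, col=5), (row=3, col=0), (row=3, col=6), (row=4, col=5), (row=5, col=2), (row=5, col=4)
  Distance 4: (row=0, col=2), (row=0, col=4), (row=1, col=1), (row=1, col=5), (row=2, col=0), (row=2, col=6), (row=3, col=7), (row=4, col=0), (row=4, col=6), (row=5, col=1), (row=5, col=5)  <- goal reached here
One shortest path (4 moves): (row=3, col=3) -> (row=2, col=3) -> (row=1, col=3) -> (row=0, col=3) -> (row=0, col=4)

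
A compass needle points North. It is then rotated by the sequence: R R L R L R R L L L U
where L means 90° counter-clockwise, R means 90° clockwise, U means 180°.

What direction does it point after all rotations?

Start: North
  R (right (90° clockwise)) -> East
  R (right (90° clockwise)) -> South
  L (left (90° counter-clockwise)) -> East
  R (right (90° clockwise)) -> South
  L (left (90° counter-clockwise)) -> East
  R (right (90° clockwise)) -> South
  R (right (90° clockwise)) -> West
  L (left (90° counter-clockwise)) -> South
  L (left (90° counter-clockwise)) -> East
  L (left (90° counter-clockwise)) -> North
  U (U-turn (180°)) -> South
Final: South

Answer: Final heading: South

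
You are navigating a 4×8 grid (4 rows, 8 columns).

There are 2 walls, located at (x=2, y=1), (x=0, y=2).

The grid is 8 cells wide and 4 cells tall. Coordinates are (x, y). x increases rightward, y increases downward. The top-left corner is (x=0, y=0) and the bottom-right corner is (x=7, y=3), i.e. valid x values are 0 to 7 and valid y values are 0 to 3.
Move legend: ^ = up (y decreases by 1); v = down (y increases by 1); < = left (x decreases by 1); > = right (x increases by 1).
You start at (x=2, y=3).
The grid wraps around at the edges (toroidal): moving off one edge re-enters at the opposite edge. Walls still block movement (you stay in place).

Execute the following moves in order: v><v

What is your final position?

Start: (x=2, y=3)
  v (down): (x=2, y=3) -> (x=2, y=0)
  > (right): (x=2, y=0) -> (x=3, y=0)
  < (left): (x=3, y=0) -> (x=2, y=0)
  v (down): blocked, stay at (x=2, y=0)
Final: (x=2, y=0)

Answer: Final position: (x=2, y=0)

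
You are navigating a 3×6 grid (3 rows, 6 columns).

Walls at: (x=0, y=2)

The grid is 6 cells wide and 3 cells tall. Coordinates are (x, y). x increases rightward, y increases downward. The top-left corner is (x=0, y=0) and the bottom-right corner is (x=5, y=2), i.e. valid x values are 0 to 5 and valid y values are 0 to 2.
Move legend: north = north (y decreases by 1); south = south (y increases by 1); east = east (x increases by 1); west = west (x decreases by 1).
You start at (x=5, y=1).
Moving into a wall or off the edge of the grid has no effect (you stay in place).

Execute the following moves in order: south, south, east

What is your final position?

Answer: Final position: (x=5, y=2)

Derivation:
Start: (x=5, y=1)
  south (south): (x=5, y=1) -> (x=5, y=2)
  south (south): blocked, stay at (x=5, y=2)
  east (east): blocked, stay at (x=5, y=2)
Final: (x=5, y=2)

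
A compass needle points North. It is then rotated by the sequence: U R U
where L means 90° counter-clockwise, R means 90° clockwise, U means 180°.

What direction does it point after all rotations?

Answer: Final heading: East

Derivation:
Start: North
  U (U-turn (180°)) -> South
  R (right (90° clockwise)) -> West
  U (U-turn (180°)) -> East
Final: East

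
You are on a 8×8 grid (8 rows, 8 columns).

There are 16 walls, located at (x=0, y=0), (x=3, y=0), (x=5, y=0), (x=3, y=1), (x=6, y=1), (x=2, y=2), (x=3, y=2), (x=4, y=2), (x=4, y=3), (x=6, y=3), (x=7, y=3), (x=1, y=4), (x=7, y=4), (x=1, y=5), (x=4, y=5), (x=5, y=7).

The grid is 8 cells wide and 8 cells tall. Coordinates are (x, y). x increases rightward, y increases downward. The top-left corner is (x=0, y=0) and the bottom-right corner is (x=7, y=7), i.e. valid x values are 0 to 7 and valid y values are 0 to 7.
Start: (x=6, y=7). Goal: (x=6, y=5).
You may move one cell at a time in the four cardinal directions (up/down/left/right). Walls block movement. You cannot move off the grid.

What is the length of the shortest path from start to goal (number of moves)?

BFS from (x=6, y=7) until reaching (x=6, y=5):
  Distance 0: (x=6, y=7)
  Distance 1: (x=6, y=6), (x=7, y=7)
  Distance 2: (x=6, y=5), (x=5, y=6), (x=7, y=6)  <- goal reached here
One shortest path (2 moves): (x=6, y=7) -> (x=6, y=6) -> (x=6, y=5)

Answer: Shortest path length: 2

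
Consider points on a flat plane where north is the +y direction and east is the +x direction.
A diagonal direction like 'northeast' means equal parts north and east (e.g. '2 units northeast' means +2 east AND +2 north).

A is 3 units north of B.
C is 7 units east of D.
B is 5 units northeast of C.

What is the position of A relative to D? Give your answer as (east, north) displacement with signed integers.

Place D at the origin (east=0, north=0).
  C is 7 units east of D: delta (east=+7, north=+0); C at (east=7, north=0).
  B is 5 units northeast of C: delta (east=+5, north=+5); B at (east=12, north=5).
  A is 3 units north of B: delta (east=+0, north=+3); A at (east=12, north=8).
Therefore A relative to D: (east=12, north=8).

Answer: A is at (east=12, north=8) relative to D.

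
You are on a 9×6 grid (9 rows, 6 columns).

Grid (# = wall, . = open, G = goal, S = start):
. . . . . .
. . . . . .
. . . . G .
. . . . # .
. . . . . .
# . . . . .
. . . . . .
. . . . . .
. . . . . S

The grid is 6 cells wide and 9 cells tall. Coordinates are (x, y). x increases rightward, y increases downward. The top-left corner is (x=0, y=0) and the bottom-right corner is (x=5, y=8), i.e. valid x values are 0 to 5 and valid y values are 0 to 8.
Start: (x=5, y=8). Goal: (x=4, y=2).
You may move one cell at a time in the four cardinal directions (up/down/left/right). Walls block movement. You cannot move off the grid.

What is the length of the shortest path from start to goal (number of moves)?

BFS from (x=5, y=8) until reaching (x=4, y=2):
  Distance 0: (x=5, y=8)
  Distance 1: (x=5, y=7), (x=4, y=8)
  Distance 2: (x=5, y=6), (x=4, y=7), (x=3, y=8)
  Distance 3: (x=5, y=5), (x=4, y=6), (x=3, y=7), (x=2, y=8)
  Distance 4: (x=5, y=4), (x=4, y=5), (x=3, y=6), (x=2, y=7), (x=1, y=8)
  Distance 5: (x=5, y=3), (x=4, y=4), (x=3, y=5), (x=2, y=6), (x=1, y=7), (x=0, y=8)
  Distance 6: (x=5, y=2), (x=3, y=4), (x=2, y=5), (x=1, y=6), (x=0, y=7)
  Distance 7: (x=5, y=1), (x=4, y=2), (x=3, y=3), (x=2, y=4), (x=1, y=5), (x=0, y=6)  <- goal reached here
One shortest path (7 moves): (x=5, y=8) -> (x=5, y=7) -> (x=5, y=6) -> (x=5, y=5) -> (x=5, y=4) -> (x=5, y=3) -> (x=5, y=2) -> (x=4, y=2)

Answer: Shortest path length: 7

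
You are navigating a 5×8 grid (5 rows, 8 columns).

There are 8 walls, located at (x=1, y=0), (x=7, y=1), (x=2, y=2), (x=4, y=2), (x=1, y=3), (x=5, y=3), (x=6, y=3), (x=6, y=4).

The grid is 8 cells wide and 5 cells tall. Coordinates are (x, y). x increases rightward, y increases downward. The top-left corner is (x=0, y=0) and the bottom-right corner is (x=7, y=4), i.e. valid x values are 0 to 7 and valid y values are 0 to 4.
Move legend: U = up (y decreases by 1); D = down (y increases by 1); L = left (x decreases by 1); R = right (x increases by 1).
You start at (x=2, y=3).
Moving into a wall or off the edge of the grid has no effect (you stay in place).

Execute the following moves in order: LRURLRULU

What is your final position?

Answer: Final position: (x=2, y=0)

Derivation:
Start: (x=2, y=3)
  L (left): blocked, stay at (x=2, y=3)
  R (right): (x=2, y=3) -> (x=3, y=3)
  U (up): (x=3, y=3) -> (x=3, y=2)
  R (right): blocked, stay at (x=3, y=2)
  L (left): blocked, stay at (x=3, y=2)
  R (right): blocked, stay at (x=3, y=2)
  U (up): (x=3, y=2) -> (x=3, y=1)
  L (left): (x=3, y=1) -> (x=2, y=1)
  U (up): (x=2, y=1) -> (x=2, y=0)
Final: (x=2, y=0)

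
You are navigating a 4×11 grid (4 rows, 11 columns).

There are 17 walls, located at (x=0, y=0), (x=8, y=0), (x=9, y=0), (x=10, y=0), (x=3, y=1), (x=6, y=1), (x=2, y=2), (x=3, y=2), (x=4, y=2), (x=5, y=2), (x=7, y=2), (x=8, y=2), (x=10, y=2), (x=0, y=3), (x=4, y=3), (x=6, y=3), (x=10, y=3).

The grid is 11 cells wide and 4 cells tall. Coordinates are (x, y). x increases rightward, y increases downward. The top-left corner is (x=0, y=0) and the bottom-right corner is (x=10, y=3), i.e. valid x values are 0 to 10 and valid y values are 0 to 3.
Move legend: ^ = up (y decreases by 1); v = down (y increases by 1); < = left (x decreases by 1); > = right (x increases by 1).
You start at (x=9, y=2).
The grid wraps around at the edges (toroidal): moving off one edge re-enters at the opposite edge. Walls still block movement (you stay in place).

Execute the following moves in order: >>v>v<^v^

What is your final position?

Answer: Final position: (x=8, y=3)

Derivation:
Start: (x=9, y=2)
  > (right): blocked, stay at (x=9, y=2)
  > (right): blocked, stay at (x=9, y=2)
  v (down): (x=9, y=2) -> (x=9, y=3)
  > (right): blocked, stay at (x=9, y=3)
  v (down): blocked, stay at (x=9, y=3)
  < (left): (x=9, y=3) -> (x=8, y=3)
  ^ (up): blocked, stay at (x=8, y=3)
  v (down): blocked, stay at (x=8, y=3)
  ^ (up): blocked, stay at (x=8, y=3)
Final: (x=8, y=3)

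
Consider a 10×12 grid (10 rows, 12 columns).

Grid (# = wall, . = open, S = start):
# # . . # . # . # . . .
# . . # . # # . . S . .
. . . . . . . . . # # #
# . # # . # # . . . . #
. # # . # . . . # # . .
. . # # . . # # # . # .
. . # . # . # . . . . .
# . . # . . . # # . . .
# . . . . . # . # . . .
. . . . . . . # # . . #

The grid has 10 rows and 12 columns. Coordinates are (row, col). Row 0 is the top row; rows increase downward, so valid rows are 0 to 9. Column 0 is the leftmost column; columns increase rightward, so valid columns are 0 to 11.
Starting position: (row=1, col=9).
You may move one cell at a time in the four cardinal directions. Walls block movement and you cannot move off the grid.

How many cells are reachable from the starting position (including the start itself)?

BFS flood-fill from (row=1, col=9):
  Distance 0: (row=1, col=9)
  Distance 1: (row=0, col=9), (row=1, col=8), (row=1, col=10)
  Distance 2: (row=0, col=10), (row=1, col=7), (row=1, col=11), (row=2, col=8)
  Distance 3: (row=0, col=7), (row=0, col=11), (row=2, col=7), (row=3, col=8)
  Distance 4: (row=2, col=6), (row=3, col=7), (row=3, col=9)
  Distance 5: (row=2, col=5), (row=3, col=10), (row=4, col=7)
  Distance 6: (row=2, col=4), (row=4, col=6), (row=4, col=10)
  Distance 7: (row=1, col=4), (row=2, col=3), (row=3, col=4), (row=4, col=5), (row=4, col=11)
  Distance 8: (row=2, col=2), (row=5, col=5), (row=5, col=11)
  Distance 9: (row=1, col=2), (row=2, col=1), (row=5, col=4), (row=6, col=5), (row=6, col=11)
  Distance 10: (row=0, col=2), (row=1, col=1), (row=2, col=0), (row=3, col=1), (row=6, col=10), (row=7, col=5), (row=7, col=11)
  Distance 11: (row=0, col=3), (row=6, col=9), (row=7, col=4), (row=7, col=6), (row=7, col=10), (row=8, col=5), (row=8, col=11)
  Distance 12: (row=5, col=9), (row=6, col=8), (row=7, col=9), (row=8, col=4), (row=8, col=10), (row=9, col=5)
  Distance 13: (row=6, col=7), (row=8, col=3), (row=8, col=9), (row=9, col=4), (row=9, col=6), (row=9, col=10)
  Distance 14: (row=8, col=2), (row=9, col=3), (row=9, col=9)
  Distance 15: (row=7, col=2), (row=8, col=1), (row=9, col=2)
  Distance 16: (row=7, col=1), (row=9, col=1)
  Distance 17: (row=6, col=1), (row=9, col=0)
  Distance 18: (row=5, col=1), (row=6, col=0)
  Distance 19: (row=5, col=0)
  Distance 20: (row=4, col=0)
Total reachable: 74 (grid has 78 open cells total)

Answer: Reachable cells: 74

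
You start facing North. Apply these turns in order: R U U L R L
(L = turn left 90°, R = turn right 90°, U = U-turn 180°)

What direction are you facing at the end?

Start: North
  R (right (90° clockwise)) -> East
  U (U-turn (180°)) -> West
  U (U-turn (180°)) -> East
  L (left (90° counter-clockwise)) -> North
  R (right (90° clockwise)) -> East
  L (left (90° counter-clockwise)) -> North
Final: North

Answer: Final heading: North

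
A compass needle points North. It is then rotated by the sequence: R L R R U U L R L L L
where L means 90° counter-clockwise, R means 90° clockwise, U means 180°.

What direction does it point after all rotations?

Answer: Final heading: West

Derivation:
Start: North
  R (right (90° clockwise)) -> East
  L (left (90° counter-clockwise)) -> North
  R (right (90° clockwise)) -> East
  R (right (90° clockwise)) -> South
  U (U-turn (180°)) -> North
  U (U-turn (180°)) -> South
  L (left (90° counter-clockwise)) -> East
  R (right (90° clockwise)) -> South
  L (left (90° counter-clockwise)) -> East
  L (left (90° counter-clockwise)) -> North
  L (left (90° counter-clockwise)) -> West
Final: West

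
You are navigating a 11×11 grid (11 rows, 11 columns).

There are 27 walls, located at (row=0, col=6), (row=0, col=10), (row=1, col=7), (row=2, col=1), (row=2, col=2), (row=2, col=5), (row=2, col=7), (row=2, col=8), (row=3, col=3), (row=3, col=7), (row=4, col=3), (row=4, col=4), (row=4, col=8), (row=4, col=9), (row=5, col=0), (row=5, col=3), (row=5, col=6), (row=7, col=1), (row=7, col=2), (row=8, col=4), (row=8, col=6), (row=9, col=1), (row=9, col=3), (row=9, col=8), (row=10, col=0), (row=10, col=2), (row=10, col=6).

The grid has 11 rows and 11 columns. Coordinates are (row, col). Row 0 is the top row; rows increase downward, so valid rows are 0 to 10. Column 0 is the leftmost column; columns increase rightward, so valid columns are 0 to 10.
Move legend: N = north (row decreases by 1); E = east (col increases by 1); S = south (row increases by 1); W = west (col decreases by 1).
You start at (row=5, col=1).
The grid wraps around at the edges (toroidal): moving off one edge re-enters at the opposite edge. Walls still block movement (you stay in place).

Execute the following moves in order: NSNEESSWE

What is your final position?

Start: (row=5, col=1)
  N (north): (row=5, col=1) -> (row=4, col=1)
  S (south): (row=4, col=1) -> (row=5, col=1)
  N (north): (row=5, col=1) -> (row=4, col=1)
  E (east): (row=4, col=1) -> (row=4, col=2)
  E (east): blocked, stay at (row=4, col=2)
  S (south): (row=4, col=2) -> (row=5, col=2)
  S (south): (row=5, col=2) -> (row=6, col=2)
  W (west): (row=6, col=2) -> (row=6, col=1)
  E (east): (row=6, col=1) -> (row=6, col=2)
Final: (row=6, col=2)

Answer: Final position: (row=6, col=2)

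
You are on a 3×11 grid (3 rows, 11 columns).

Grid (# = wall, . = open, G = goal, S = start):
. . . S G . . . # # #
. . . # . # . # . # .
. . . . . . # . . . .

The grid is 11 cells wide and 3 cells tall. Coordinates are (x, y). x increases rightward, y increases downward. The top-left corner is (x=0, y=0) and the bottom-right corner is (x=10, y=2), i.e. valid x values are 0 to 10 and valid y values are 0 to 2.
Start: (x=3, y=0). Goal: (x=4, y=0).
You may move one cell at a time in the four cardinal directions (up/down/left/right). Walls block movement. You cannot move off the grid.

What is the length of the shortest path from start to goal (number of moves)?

BFS from (x=3, y=0) until reaching (x=4, y=0):
  Distance 0: (x=3, y=0)
  Distance 1: (x=2, y=0), (x=4, y=0)  <- goal reached here
One shortest path (1 moves): (x=3, y=0) -> (x=4, y=0)

Answer: Shortest path length: 1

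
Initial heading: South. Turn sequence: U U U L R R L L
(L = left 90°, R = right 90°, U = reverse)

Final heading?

Answer: Final heading: West

Derivation:
Start: South
  U (U-turn (180°)) -> North
  U (U-turn (180°)) -> South
  U (U-turn (180°)) -> North
  L (left (90° counter-clockwise)) -> West
  R (right (90° clockwise)) -> North
  R (right (90° clockwise)) -> East
  L (left (90° counter-clockwise)) -> North
  L (left (90° counter-clockwise)) -> West
Final: West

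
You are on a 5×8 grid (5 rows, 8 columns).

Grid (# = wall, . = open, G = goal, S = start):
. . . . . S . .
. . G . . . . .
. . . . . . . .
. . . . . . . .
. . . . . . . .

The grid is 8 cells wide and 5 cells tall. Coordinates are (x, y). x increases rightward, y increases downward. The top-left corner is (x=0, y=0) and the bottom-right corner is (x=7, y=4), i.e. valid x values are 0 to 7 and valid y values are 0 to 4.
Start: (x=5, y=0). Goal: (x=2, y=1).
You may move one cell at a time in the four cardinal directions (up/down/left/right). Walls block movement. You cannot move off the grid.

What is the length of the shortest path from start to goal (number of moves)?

BFS from (x=5, y=0) until reaching (x=2, y=1):
  Distance 0: (x=5, y=0)
  Distance 1: (x=4, y=0), (x=6, y=0), (x=5, y=1)
  Distance 2: (x=3, y=0), (x=7, y=0), (x=4, y=1), (x=6, y=1), (x=5, y=2)
  Distance 3: (x=2, y=0), (x=3, y=1), (x=7, y=1), (x=4, y=2), (x=6, y=2), (x=5, y=3)
  Distance 4: (x=1, y=0), (x=2, y=1), (x=3, y=2), (x=7, y=2), (x=4, y=3), (x=6, y=3), (x=5, y=4)  <- goal reached here
One shortest path (4 moves): (x=5, y=0) -> (x=4, y=0) -> (x=3, y=0) -> (x=2, y=0) -> (x=2, y=1)

Answer: Shortest path length: 4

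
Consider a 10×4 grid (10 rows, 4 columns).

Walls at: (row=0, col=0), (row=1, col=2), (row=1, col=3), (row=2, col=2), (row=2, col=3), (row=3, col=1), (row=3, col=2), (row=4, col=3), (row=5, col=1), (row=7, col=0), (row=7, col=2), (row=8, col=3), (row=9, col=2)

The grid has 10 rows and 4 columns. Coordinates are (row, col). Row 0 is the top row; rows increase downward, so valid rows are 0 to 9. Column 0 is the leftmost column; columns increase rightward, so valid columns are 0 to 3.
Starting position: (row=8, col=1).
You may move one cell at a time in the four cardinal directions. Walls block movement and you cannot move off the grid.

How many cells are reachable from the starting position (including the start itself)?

Answer: Reachable cells: 25

Derivation:
BFS flood-fill from (row=8, col=1):
  Distance 0: (row=8, col=1)
  Distance 1: (row=7, col=1), (row=8, col=0), (row=8, col=2), (row=9, col=1)
  Distance 2: (row=6, col=1), (row=9, col=0)
  Distance 3: (row=6, col=0), (row=6, col=2)
  Distance 4: (row=5, col=0), (row=5, col=2), (row=6, col=3)
  Distance 5: (row=4, col=0), (row=4, col=2), (row=5, col=3), (row=7, col=3)
  Distance 6: (row=3, col=0), (row=4, col=1)
  Distance 7: (row=2, col=0)
  Distance 8: (row=1, col=0), (row=2, col=1)
  Distance 9: (row=1, col=1)
  Distance 10: (row=0, col=1)
  Distance 11: (row=0, col=2)
  Distance 12: (row=0, col=3)
Total reachable: 25 (grid has 27 open cells total)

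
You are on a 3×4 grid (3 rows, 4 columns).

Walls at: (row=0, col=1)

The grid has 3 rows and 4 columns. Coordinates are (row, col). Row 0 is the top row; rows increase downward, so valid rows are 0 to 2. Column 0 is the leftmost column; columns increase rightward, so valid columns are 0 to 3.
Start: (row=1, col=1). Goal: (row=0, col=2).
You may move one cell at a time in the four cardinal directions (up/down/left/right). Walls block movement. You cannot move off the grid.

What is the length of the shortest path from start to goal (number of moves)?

Answer: Shortest path length: 2

Derivation:
BFS from (row=1, col=1) until reaching (row=0, col=2):
  Distance 0: (row=1, col=1)
  Distance 1: (row=1, col=0), (row=1, col=2), (row=2, col=1)
  Distance 2: (row=0, col=0), (row=0, col=2), (row=1, col=3), (row=2, col=0), (row=2, col=2)  <- goal reached here
One shortest path (2 moves): (row=1, col=1) -> (row=1, col=2) -> (row=0, col=2)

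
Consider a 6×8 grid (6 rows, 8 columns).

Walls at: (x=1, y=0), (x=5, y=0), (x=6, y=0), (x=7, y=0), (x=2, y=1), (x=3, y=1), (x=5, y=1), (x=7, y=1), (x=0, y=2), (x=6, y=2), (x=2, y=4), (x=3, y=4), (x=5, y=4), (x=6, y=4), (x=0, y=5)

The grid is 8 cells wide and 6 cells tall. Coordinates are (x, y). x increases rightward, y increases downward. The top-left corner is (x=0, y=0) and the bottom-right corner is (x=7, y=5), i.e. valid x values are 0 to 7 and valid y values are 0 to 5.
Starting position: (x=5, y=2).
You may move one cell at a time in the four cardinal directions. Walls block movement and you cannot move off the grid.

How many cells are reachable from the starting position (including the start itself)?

Answer: Reachable cells: 32

Derivation:
BFS flood-fill from (x=5, y=2):
  Distance 0: (x=5, y=2)
  Distance 1: (x=4, y=2), (x=5, y=3)
  Distance 2: (x=4, y=1), (x=3, y=2), (x=4, y=3), (x=6, y=3)
  Distance 3: (x=4, y=0), (x=2, y=2), (x=3, y=3), (x=7, y=3), (x=4, y=4)
  Distance 4: (x=3, y=0), (x=1, y=2), (x=7, y=2), (x=2, y=3), (x=7, y=4), (x=4, y=5)
  Distance 5: (x=2, y=0), (x=1, y=1), (x=1, y=3), (x=3, y=5), (x=5, y=5), (x=7, y=5)
  Distance 6: (x=0, y=1), (x=0, y=3), (x=1, y=4), (x=2, y=5), (x=6, y=5)
  Distance 7: (x=0, y=0), (x=0, y=4), (x=1, y=5)
Total reachable: 32 (grid has 33 open cells total)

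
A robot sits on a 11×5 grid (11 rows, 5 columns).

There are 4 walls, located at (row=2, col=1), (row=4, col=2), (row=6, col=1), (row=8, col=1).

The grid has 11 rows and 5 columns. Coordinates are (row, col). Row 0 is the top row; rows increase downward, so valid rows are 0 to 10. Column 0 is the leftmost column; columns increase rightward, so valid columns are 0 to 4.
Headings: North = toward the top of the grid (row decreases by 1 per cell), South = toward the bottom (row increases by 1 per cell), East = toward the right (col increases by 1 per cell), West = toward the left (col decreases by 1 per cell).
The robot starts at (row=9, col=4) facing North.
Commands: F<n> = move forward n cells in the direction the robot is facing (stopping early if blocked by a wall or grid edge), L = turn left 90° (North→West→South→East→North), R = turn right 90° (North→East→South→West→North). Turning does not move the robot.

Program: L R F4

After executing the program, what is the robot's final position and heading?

Answer: Final position: (row=5, col=4), facing North

Derivation:
Start: (row=9, col=4), facing North
  L: turn left, now facing West
  R: turn right, now facing North
  F4: move forward 4, now at (row=5, col=4)
Final: (row=5, col=4), facing North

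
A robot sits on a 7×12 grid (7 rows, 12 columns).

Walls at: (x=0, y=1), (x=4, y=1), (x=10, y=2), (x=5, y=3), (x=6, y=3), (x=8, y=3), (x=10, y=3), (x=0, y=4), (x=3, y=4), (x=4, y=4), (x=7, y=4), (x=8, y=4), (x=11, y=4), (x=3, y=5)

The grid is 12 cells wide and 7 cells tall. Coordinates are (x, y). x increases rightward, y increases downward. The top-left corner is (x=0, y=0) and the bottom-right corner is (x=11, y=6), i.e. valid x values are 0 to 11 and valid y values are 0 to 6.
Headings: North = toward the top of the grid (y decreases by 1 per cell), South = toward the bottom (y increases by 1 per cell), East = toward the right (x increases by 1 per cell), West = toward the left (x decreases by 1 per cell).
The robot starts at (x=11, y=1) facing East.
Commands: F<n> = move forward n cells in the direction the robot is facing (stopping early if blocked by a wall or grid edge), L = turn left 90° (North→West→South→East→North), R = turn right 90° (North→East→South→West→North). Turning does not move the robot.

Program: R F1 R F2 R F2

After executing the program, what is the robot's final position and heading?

Answer: Final position: (x=11, y=0), facing North

Derivation:
Start: (x=11, y=1), facing East
  R: turn right, now facing South
  F1: move forward 1, now at (x=11, y=2)
  R: turn right, now facing West
  F2: move forward 0/2 (blocked), now at (x=11, y=2)
  R: turn right, now facing North
  F2: move forward 2, now at (x=11, y=0)
Final: (x=11, y=0), facing North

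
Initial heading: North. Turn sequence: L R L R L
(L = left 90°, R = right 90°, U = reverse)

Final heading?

Answer: Final heading: West

Derivation:
Start: North
  L (left (90° counter-clockwise)) -> West
  R (right (90° clockwise)) -> North
  L (left (90° counter-clockwise)) -> West
  R (right (90° clockwise)) -> North
  L (left (90° counter-clockwise)) -> West
Final: West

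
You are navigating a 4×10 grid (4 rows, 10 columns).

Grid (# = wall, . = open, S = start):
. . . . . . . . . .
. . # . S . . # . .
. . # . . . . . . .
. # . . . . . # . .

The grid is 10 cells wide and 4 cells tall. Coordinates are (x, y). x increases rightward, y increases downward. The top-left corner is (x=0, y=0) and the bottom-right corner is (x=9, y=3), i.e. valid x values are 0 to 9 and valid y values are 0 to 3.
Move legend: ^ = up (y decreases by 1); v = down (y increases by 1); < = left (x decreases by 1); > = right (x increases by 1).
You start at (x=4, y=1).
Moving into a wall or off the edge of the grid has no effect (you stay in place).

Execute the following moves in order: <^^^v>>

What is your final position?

Answer: Final position: (x=5, y=1)

Derivation:
Start: (x=4, y=1)
  < (left): (x=4, y=1) -> (x=3, y=1)
  ^ (up): (x=3, y=1) -> (x=3, y=0)
  ^ (up): blocked, stay at (x=3, y=0)
  ^ (up): blocked, stay at (x=3, y=0)
  v (down): (x=3, y=0) -> (x=3, y=1)
  > (right): (x=3, y=1) -> (x=4, y=1)
  > (right): (x=4, y=1) -> (x=5, y=1)
Final: (x=5, y=1)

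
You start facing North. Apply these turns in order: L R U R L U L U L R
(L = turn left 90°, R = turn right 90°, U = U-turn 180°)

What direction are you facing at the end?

Start: North
  L (left (90° counter-clockwise)) -> West
  R (right (90° clockwise)) -> North
  U (U-turn (180°)) -> South
  R (right (90° clockwise)) -> West
  L (left (90° counter-clockwise)) -> South
  U (U-turn (180°)) -> North
  L (left (90° counter-clockwise)) -> West
  U (U-turn (180°)) -> East
  L (left (90° counter-clockwise)) -> North
  R (right (90° clockwise)) -> East
Final: East

Answer: Final heading: East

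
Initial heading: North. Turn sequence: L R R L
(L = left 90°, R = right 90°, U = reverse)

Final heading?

Answer: Final heading: North

Derivation:
Start: North
  L (left (90° counter-clockwise)) -> West
  R (right (90° clockwise)) -> North
  R (right (90° clockwise)) -> East
  L (left (90° counter-clockwise)) -> North
Final: North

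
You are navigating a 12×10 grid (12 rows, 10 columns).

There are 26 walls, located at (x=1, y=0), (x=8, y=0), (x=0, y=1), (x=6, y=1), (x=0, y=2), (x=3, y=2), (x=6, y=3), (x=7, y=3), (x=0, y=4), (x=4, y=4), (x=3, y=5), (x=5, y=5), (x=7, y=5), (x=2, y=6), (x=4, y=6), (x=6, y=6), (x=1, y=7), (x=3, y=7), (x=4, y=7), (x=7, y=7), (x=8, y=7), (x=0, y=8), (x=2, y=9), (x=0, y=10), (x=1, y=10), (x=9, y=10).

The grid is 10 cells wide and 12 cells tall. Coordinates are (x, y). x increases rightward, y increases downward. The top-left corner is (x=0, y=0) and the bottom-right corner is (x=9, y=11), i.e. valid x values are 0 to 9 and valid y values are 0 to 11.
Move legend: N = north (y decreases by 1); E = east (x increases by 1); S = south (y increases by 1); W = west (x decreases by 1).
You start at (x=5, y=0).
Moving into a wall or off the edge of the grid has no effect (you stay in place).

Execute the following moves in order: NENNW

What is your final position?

Answer: Final position: (x=5, y=0)

Derivation:
Start: (x=5, y=0)
  N (north): blocked, stay at (x=5, y=0)
  E (east): (x=5, y=0) -> (x=6, y=0)
  N (north): blocked, stay at (x=6, y=0)
  N (north): blocked, stay at (x=6, y=0)
  W (west): (x=6, y=0) -> (x=5, y=0)
Final: (x=5, y=0)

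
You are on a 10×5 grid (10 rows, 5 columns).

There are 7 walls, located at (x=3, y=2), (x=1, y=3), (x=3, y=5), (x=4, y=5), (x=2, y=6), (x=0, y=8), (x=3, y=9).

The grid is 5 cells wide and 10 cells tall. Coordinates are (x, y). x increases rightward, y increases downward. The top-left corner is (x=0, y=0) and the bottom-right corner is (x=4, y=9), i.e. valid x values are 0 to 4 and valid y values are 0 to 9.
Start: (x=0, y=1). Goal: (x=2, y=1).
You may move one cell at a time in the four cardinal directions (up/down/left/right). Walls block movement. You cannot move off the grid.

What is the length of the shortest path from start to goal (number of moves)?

Answer: Shortest path length: 2

Derivation:
BFS from (x=0, y=1) until reaching (x=2, y=1):
  Distance 0: (x=0, y=1)
  Distance 1: (x=0, y=0), (x=1, y=1), (x=0, y=2)
  Distance 2: (x=1, y=0), (x=2, y=1), (x=1, y=2), (x=0, y=3)  <- goal reached here
One shortest path (2 moves): (x=0, y=1) -> (x=1, y=1) -> (x=2, y=1)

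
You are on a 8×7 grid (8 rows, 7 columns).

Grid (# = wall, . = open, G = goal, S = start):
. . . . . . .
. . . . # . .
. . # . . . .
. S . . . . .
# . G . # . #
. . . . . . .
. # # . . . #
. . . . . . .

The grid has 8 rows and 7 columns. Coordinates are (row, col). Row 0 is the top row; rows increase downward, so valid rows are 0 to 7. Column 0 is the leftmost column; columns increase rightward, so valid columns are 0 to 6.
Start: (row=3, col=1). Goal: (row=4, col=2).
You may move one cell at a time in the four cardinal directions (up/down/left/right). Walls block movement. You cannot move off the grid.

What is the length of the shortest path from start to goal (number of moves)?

Answer: Shortest path length: 2

Derivation:
BFS from (row=3, col=1) until reaching (row=4, col=2):
  Distance 0: (row=3, col=1)
  Distance 1: (row=2, col=1), (row=3, col=0), (row=3, col=2), (row=4, col=1)
  Distance 2: (row=1, col=1), (row=2, col=0), (row=3, col=3), (row=4, col=2), (row=5, col=1)  <- goal reached here
One shortest path (2 moves): (row=3, col=1) -> (row=3, col=2) -> (row=4, col=2)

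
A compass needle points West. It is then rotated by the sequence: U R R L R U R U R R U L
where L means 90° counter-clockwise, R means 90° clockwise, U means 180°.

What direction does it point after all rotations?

Answer: Final heading: West

Derivation:
Start: West
  U (U-turn (180°)) -> East
  R (right (90° clockwise)) -> South
  R (right (90° clockwise)) -> West
  L (left (90° counter-clockwise)) -> South
  R (right (90° clockwise)) -> West
  U (U-turn (180°)) -> East
  R (right (90° clockwise)) -> South
  U (U-turn (180°)) -> North
  R (right (90° clockwise)) -> East
  R (right (90° clockwise)) -> South
  U (U-turn (180°)) -> North
  L (left (90° counter-clockwise)) -> West
Final: West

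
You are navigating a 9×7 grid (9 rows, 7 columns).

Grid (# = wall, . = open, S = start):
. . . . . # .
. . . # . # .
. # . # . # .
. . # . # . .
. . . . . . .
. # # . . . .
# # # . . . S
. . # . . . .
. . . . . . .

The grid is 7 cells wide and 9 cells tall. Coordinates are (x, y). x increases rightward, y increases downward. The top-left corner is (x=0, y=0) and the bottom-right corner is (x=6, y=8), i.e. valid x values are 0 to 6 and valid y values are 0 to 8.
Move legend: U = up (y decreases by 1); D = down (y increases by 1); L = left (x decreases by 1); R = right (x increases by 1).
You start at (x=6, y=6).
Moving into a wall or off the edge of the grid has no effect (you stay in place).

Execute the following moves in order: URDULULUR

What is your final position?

Answer: Final position: (x=5, y=4)

Derivation:
Start: (x=6, y=6)
  U (up): (x=6, y=6) -> (x=6, y=5)
  R (right): blocked, stay at (x=6, y=5)
  D (down): (x=6, y=5) -> (x=6, y=6)
  U (up): (x=6, y=6) -> (x=6, y=5)
  L (left): (x=6, y=5) -> (x=5, y=5)
  U (up): (x=5, y=5) -> (x=5, y=4)
  L (left): (x=5, y=4) -> (x=4, y=4)
  U (up): blocked, stay at (x=4, y=4)
  R (right): (x=4, y=4) -> (x=5, y=4)
Final: (x=5, y=4)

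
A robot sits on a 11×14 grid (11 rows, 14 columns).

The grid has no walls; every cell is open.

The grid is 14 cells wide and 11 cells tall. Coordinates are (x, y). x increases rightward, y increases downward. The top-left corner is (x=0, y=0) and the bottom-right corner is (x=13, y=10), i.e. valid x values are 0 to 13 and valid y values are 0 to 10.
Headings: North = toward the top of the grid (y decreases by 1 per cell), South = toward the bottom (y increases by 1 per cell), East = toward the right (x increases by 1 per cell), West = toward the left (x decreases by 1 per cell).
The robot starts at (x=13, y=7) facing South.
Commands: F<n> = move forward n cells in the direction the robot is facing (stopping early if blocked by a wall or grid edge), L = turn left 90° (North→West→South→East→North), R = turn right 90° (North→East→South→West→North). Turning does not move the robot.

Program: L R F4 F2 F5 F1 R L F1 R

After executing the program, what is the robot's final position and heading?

Start: (x=13, y=7), facing South
  L: turn left, now facing East
  R: turn right, now facing South
  F4: move forward 3/4 (blocked), now at (x=13, y=10)
  F2: move forward 0/2 (blocked), now at (x=13, y=10)
  F5: move forward 0/5 (blocked), now at (x=13, y=10)
  F1: move forward 0/1 (blocked), now at (x=13, y=10)
  R: turn right, now facing West
  L: turn left, now facing South
  F1: move forward 0/1 (blocked), now at (x=13, y=10)
  R: turn right, now facing West
Final: (x=13, y=10), facing West

Answer: Final position: (x=13, y=10), facing West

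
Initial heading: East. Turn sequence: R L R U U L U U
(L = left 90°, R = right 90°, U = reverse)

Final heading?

Start: East
  R (right (90° clockwise)) -> South
  L (left (90° counter-clockwise)) -> East
  R (right (90° clockwise)) -> South
  U (U-turn (180°)) -> North
  U (U-turn (180°)) -> South
  L (left (90° counter-clockwise)) -> East
  U (U-turn (180°)) -> West
  U (U-turn (180°)) -> East
Final: East

Answer: Final heading: East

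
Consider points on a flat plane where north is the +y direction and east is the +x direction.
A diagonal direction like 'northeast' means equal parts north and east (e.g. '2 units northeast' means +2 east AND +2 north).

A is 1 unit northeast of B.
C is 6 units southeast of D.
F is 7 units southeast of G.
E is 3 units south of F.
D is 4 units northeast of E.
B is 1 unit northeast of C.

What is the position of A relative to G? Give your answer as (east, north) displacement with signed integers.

Answer: A is at (east=19, north=-10) relative to G.

Derivation:
Place G at the origin (east=0, north=0).
  F is 7 units southeast of G: delta (east=+7, north=-7); F at (east=7, north=-7).
  E is 3 units south of F: delta (east=+0, north=-3); E at (east=7, north=-10).
  D is 4 units northeast of E: delta (east=+4, north=+4); D at (east=11, north=-6).
  C is 6 units southeast of D: delta (east=+6, north=-6); C at (east=17, north=-12).
  B is 1 unit northeast of C: delta (east=+1, north=+1); B at (east=18, north=-11).
  A is 1 unit northeast of B: delta (east=+1, north=+1); A at (east=19, north=-10).
Therefore A relative to G: (east=19, north=-10).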